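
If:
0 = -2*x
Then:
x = 0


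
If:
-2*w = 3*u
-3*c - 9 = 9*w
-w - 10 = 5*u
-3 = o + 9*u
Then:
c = -111/7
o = 159/7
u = -20/7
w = 30/7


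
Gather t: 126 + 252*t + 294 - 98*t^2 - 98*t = -98*t^2 + 154*t + 420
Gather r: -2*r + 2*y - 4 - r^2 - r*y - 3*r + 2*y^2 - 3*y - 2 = -r^2 + r*(-y - 5) + 2*y^2 - y - 6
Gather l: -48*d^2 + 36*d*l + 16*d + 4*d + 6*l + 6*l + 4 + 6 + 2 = -48*d^2 + 20*d + l*(36*d + 12) + 12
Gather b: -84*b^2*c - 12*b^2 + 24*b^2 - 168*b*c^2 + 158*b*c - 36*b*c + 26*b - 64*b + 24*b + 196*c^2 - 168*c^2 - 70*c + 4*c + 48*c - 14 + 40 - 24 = b^2*(12 - 84*c) + b*(-168*c^2 + 122*c - 14) + 28*c^2 - 18*c + 2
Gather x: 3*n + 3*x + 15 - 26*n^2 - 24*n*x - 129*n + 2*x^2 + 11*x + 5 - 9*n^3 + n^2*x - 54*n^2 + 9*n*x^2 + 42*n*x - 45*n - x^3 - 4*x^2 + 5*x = -9*n^3 - 80*n^2 - 171*n - x^3 + x^2*(9*n - 2) + x*(n^2 + 18*n + 19) + 20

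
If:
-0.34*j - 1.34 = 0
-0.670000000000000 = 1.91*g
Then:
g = -0.35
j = -3.94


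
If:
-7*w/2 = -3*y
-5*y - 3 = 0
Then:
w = -18/35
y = -3/5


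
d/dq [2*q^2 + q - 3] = 4*q + 1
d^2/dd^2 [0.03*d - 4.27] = 0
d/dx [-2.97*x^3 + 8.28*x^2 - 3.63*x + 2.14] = -8.91*x^2 + 16.56*x - 3.63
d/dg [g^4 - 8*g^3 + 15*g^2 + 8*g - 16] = 4*g^3 - 24*g^2 + 30*g + 8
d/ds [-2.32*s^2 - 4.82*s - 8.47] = -4.64*s - 4.82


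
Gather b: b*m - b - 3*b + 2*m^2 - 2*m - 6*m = b*(m - 4) + 2*m^2 - 8*m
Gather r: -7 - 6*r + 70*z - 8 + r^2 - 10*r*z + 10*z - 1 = r^2 + r*(-10*z - 6) + 80*z - 16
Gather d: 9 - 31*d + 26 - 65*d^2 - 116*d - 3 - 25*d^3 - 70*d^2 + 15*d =-25*d^3 - 135*d^2 - 132*d + 32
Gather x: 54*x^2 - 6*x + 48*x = 54*x^2 + 42*x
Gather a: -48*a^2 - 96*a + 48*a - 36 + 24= -48*a^2 - 48*a - 12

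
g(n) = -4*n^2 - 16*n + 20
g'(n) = -8*n - 16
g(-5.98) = -27.36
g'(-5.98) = 31.84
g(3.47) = -83.68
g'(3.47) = -43.76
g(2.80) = -56.16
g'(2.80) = -38.40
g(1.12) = -2.94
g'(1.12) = -24.96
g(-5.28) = -7.03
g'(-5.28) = 26.24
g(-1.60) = 35.36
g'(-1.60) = -3.20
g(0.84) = 3.74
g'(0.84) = -22.72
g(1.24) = -5.99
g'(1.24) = -25.92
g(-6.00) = -28.00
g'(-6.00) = 32.00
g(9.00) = -448.00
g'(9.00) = -88.00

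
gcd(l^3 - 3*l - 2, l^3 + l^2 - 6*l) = l - 2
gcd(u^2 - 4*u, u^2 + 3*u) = u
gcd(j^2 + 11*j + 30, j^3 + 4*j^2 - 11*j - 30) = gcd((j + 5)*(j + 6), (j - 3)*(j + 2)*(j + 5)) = j + 5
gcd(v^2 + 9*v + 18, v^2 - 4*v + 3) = 1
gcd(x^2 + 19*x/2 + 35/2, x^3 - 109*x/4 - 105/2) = x + 5/2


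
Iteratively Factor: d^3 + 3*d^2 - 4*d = (d - 1)*(d^2 + 4*d) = (d - 1)*(d + 4)*(d)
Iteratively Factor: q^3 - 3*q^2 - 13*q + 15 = (q - 5)*(q^2 + 2*q - 3) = (q - 5)*(q - 1)*(q + 3)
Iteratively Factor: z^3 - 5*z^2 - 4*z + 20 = (z - 2)*(z^2 - 3*z - 10) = (z - 2)*(z + 2)*(z - 5)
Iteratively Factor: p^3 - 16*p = (p - 4)*(p^2 + 4*p) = (p - 4)*(p + 4)*(p)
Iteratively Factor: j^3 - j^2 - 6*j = (j + 2)*(j^2 - 3*j) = j*(j + 2)*(j - 3)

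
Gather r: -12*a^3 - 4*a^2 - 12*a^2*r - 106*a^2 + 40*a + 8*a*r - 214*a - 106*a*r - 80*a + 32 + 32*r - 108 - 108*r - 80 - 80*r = -12*a^3 - 110*a^2 - 254*a + r*(-12*a^2 - 98*a - 156) - 156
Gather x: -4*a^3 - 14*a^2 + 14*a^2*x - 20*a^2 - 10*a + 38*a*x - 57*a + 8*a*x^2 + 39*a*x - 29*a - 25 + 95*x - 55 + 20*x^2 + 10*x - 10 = -4*a^3 - 34*a^2 - 96*a + x^2*(8*a + 20) + x*(14*a^2 + 77*a + 105) - 90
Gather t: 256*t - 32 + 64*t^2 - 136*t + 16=64*t^2 + 120*t - 16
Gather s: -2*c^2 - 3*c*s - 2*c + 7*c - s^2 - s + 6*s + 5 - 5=-2*c^2 + 5*c - s^2 + s*(5 - 3*c)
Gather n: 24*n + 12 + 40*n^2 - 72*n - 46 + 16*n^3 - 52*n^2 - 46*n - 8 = 16*n^3 - 12*n^2 - 94*n - 42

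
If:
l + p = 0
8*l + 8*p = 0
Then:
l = -p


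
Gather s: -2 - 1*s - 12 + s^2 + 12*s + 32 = s^2 + 11*s + 18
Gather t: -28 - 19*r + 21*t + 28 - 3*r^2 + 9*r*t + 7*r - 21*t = -3*r^2 + 9*r*t - 12*r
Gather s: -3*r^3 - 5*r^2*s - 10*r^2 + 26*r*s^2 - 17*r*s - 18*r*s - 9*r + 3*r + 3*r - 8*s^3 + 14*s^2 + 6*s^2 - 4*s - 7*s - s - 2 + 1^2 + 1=-3*r^3 - 10*r^2 - 3*r - 8*s^3 + s^2*(26*r + 20) + s*(-5*r^2 - 35*r - 12)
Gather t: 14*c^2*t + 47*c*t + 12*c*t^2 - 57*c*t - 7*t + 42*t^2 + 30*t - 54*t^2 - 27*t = t^2*(12*c - 12) + t*(14*c^2 - 10*c - 4)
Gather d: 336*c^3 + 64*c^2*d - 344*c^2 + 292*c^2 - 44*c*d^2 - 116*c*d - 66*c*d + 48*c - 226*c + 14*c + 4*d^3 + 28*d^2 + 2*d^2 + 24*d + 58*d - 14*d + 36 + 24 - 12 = 336*c^3 - 52*c^2 - 164*c + 4*d^3 + d^2*(30 - 44*c) + d*(64*c^2 - 182*c + 68) + 48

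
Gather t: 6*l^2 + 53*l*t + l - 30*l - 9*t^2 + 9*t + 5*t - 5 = 6*l^2 - 29*l - 9*t^2 + t*(53*l + 14) - 5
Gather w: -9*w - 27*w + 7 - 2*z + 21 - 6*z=-36*w - 8*z + 28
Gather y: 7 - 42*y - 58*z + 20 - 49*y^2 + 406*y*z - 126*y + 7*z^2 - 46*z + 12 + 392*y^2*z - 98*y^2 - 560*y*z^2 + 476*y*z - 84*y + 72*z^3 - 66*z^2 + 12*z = y^2*(392*z - 147) + y*(-560*z^2 + 882*z - 252) + 72*z^3 - 59*z^2 - 92*z + 39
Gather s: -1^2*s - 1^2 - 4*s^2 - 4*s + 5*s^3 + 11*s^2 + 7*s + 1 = 5*s^3 + 7*s^2 + 2*s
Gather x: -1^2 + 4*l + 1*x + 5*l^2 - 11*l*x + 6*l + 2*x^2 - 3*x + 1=5*l^2 + 10*l + 2*x^2 + x*(-11*l - 2)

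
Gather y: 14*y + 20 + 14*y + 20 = 28*y + 40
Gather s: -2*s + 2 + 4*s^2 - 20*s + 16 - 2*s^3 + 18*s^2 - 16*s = -2*s^3 + 22*s^2 - 38*s + 18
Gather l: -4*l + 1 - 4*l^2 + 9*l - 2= -4*l^2 + 5*l - 1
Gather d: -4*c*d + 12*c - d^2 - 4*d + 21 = 12*c - d^2 + d*(-4*c - 4) + 21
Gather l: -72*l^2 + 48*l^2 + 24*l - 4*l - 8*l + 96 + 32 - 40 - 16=-24*l^2 + 12*l + 72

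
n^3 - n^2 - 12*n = n*(n - 4)*(n + 3)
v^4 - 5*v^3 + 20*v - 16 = (v - 4)*(v - 2)*(v - 1)*(v + 2)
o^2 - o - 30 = (o - 6)*(o + 5)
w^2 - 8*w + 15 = (w - 5)*(w - 3)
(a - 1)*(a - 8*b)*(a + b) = a^3 - 7*a^2*b - a^2 - 8*a*b^2 + 7*a*b + 8*b^2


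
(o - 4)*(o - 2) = o^2 - 6*o + 8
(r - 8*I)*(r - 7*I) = r^2 - 15*I*r - 56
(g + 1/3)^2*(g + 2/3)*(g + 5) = g^4 + 19*g^3/3 + 65*g^2/9 + 77*g/27 + 10/27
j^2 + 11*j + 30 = (j + 5)*(j + 6)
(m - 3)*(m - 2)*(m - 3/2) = m^3 - 13*m^2/2 + 27*m/2 - 9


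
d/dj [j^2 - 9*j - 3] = 2*j - 9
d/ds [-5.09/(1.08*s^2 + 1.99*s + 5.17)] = (10.9944*s + 10.1291)/(1.08*s^2 + 1.99*s + 5.17)^2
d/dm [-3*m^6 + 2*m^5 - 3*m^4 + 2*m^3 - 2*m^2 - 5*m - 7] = -18*m^5 + 10*m^4 - 12*m^3 + 6*m^2 - 4*m - 5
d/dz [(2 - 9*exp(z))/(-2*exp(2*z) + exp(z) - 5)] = (-(4*exp(z) - 1)*(9*exp(z) - 2) + 18*exp(2*z) - 9*exp(z) + 45)*exp(z)/(2*exp(2*z) - exp(z) + 5)^2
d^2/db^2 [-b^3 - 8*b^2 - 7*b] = -6*b - 16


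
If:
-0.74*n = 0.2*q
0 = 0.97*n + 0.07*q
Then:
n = 0.00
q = 0.00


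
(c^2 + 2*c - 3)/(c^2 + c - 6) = (c - 1)/(c - 2)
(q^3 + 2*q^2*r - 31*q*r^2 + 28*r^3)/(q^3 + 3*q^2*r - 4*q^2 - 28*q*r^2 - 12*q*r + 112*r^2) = (q - r)/(q - 4)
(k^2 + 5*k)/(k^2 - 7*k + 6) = k*(k + 5)/(k^2 - 7*k + 6)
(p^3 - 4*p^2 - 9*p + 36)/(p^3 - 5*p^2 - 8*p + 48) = (p - 3)/(p - 4)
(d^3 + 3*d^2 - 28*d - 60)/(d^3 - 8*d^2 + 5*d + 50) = (d + 6)/(d - 5)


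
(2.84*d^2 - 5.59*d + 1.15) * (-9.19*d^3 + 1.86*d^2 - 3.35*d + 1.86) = -26.0996*d^5 + 56.6545*d^4 - 30.4799*d^3 + 26.1479*d^2 - 14.2499*d + 2.139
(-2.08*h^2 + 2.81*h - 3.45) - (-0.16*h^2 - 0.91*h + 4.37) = -1.92*h^2 + 3.72*h - 7.82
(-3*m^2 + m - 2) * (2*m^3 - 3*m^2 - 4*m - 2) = -6*m^5 + 11*m^4 + 5*m^3 + 8*m^2 + 6*m + 4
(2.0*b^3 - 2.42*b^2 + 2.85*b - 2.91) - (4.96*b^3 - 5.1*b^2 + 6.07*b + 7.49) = -2.96*b^3 + 2.68*b^2 - 3.22*b - 10.4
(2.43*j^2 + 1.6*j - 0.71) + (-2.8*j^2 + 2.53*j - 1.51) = -0.37*j^2 + 4.13*j - 2.22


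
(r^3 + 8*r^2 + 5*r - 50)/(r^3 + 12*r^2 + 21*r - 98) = (r^2 + 10*r + 25)/(r^2 + 14*r + 49)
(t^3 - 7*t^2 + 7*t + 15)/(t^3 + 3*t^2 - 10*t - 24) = (t^2 - 4*t - 5)/(t^2 + 6*t + 8)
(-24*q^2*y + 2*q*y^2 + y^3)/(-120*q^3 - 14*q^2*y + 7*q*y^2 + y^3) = y/(5*q + y)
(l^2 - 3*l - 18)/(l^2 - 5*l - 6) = (l + 3)/(l + 1)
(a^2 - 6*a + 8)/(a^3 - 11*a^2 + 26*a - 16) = (a - 4)/(a^2 - 9*a + 8)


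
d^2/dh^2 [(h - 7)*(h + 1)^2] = 6*h - 10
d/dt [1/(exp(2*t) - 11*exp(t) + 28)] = (11 - 2*exp(t))*exp(t)/(exp(2*t) - 11*exp(t) + 28)^2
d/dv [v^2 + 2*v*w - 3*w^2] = 2*v + 2*w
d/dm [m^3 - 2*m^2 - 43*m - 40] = 3*m^2 - 4*m - 43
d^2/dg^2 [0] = 0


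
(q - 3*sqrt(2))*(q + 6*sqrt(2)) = q^2 + 3*sqrt(2)*q - 36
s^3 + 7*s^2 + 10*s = s*(s + 2)*(s + 5)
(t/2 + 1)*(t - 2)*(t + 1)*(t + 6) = t^4/2 + 7*t^3/2 + t^2 - 14*t - 12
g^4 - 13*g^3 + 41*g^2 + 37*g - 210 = (g - 7)*(g - 5)*(g - 3)*(g + 2)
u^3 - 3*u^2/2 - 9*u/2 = u*(u - 3)*(u + 3/2)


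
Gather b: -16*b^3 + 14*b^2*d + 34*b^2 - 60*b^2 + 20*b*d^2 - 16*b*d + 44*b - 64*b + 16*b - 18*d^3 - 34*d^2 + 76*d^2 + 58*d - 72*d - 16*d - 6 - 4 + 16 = -16*b^3 + b^2*(14*d - 26) + b*(20*d^2 - 16*d - 4) - 18*d^3 + 42*d^2 - 30*d + 6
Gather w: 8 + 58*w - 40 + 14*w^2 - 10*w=14*w^2 + 48*w - 32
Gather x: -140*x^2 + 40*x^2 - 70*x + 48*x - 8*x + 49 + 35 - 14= -100*x^2 - 30*x + 70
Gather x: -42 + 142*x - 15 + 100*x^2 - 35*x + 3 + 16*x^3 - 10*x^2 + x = 16*x^3 + 90*x^2 + 108*x - 54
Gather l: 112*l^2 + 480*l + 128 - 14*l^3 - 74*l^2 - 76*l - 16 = -14*l^3 + 38*l^2 + 404*l + 112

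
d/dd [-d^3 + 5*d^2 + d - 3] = -3*d^2 + 10*d + 1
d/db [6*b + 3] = 6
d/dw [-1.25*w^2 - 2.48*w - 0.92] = -2.5*w - 2.48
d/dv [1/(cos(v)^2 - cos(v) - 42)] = (2*cos(v) - 1)*sin(v)/(sin(v)^2 + cos(v) + 41)^2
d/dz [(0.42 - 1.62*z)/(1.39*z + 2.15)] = (-5.652852*z - 8.74362)/(1.39*z + 2.15)^3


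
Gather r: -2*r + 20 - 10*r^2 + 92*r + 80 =-10*r^2 + 90*r + 100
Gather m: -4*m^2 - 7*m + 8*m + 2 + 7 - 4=-4*m^2 + m + 5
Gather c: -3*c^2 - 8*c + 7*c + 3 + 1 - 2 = -3*c^2 - c + 2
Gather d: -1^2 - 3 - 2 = -6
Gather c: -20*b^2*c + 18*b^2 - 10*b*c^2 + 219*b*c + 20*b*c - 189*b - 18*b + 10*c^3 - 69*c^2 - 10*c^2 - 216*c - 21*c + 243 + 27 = 18*b^2 - 207*b + 10*c^3 + c^2*(-10*b - 79) + c*(-20*b^2 + 239*b - 237) + 270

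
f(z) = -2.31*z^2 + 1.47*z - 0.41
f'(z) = 1.47 - 4.62*z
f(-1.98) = -12.38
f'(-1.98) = 10.62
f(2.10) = -7.51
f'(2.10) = -8.23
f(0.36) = -0.18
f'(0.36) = -0.19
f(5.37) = -59.13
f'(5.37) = -23.34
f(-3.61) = -35.82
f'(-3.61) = 18.15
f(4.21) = -35.16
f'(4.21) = -17.98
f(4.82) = -46.99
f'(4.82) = -20.80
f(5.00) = -50.81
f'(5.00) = -21.63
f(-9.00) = -200.75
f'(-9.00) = 43.05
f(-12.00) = -350.69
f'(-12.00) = 56.91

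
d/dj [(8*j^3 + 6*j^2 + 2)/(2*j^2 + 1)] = 4*j*(4*j^3 + 6*j + 1)/(4*j^4 + 4*j^2 + 1)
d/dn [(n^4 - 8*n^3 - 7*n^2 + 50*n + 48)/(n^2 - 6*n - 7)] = 2*(n^3 - 15*n^2 + 63*n - 31)/(n^2 - 14*n + 49)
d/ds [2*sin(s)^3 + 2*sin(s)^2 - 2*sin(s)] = 2*(3*sin(s)^2 + 2*sin(s) - 1)*cos(s)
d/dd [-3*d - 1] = -3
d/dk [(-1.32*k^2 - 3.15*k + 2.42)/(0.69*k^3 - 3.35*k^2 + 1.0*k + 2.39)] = (0.9108*k^4 + 4.347*k^3 - 16.8819*k^2 + 9.9044*k - 9.9485)/(0.4761*k^6 - 4.623*k^5 + 12.6025*k^4 - 3.4018*k^3 - 15.013*k^2 + 4.78*k + 5.7121)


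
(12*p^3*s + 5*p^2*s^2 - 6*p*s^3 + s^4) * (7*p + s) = 84*p^4*s + 47*p^3*s^2 - 37*p^2*s^3 + p*s^4 + s^5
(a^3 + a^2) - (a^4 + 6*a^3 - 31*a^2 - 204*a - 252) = -a^4 - 5*a^3 + 32*a^2 + 204*a + 252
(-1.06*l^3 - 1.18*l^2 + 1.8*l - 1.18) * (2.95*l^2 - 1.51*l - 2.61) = -3.127*l^5 - 1.8804*l^4 + 9.8584*l^3 - 3.1192*l^2 - 2.9162*l + 3.0798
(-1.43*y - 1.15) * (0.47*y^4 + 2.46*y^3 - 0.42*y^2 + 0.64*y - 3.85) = -0.6721*y^5 - 4.0583*y^4 - 2.2284*y^3 - 0.4322*y^2 + 4.7695*y + 4.4275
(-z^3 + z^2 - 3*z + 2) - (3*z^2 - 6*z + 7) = -z^3 - 2*z^2 + 3*z - 5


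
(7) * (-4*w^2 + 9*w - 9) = -28*w^2 + 63*w - 63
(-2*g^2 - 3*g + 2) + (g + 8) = -2*g^2 - 2*g + 10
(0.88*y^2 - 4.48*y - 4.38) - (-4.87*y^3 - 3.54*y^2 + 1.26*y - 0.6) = 4.87*y^3 + 4.42*y^2 - 5.74*y - 3.78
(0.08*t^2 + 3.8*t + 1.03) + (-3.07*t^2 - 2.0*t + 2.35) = -2.99*t^2 + 1.8*t + 3.38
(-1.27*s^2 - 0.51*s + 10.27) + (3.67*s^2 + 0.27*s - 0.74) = 2.4*s^2 - 0.24*s + 9.53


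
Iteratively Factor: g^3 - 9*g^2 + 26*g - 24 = (g - 4)*(g^2 - 5*g + 6) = (g - 4)*(g - 2)*(g - 3)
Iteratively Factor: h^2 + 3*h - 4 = (h + 4)*(h - 1)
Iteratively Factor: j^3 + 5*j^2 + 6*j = (j)*(j^2 + 5*j + 6) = j*(j + 3)*(j + 2)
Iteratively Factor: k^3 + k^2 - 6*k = (k + 3)*(k^2 - 2*k) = (k - 2)*(k + 3)*(k)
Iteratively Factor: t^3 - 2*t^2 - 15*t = (t - 5)*(t^2 + 3*t) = (t - 5)*(t + 3)*(t)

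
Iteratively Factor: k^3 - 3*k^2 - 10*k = (k - 5)*(k^2 + 2*k) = (k - 5)*(k + 2)*(k)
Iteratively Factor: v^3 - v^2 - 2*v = (v - 2)*(v^2 + v) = (v - 2)*(v + 1)*(v)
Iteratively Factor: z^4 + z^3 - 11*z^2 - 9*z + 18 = (z + 2)*(z^3 - z^2 - 9*z + 9) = (z + 2)*(z + 3)*(z^2 - 4*z + 3) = (z - 1)*(z + 2)*(z + 3)*(z - 3)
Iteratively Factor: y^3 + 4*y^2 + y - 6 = (y + 2)*(y^2 + 2*y - 3) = (y - 1)*(y + 2)*(y + 3)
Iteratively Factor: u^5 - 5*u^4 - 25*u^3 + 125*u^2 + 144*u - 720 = (u - 3)*(u^4 - 2*u^3 - 31*u^2 + 32*u + 240) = (u - 4)*(u - 3)*(u^3 + 2*u^2 - 23*u - 60) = (u - 4)*(u - 3)*(u + 3)*(u^2 - u - 20) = (u - 4)*(u - 3)*(u + 3)*(u + 4)*(u - 5)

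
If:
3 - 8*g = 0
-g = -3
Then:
No Solution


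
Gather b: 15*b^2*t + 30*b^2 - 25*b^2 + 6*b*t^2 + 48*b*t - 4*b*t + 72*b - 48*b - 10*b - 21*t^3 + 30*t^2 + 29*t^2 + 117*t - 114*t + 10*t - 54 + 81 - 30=b^2*(15*t + 5) + b*(6*t^2 + 44*t + 14) - 21*t^3 + 59*t^2 + 13*t - 3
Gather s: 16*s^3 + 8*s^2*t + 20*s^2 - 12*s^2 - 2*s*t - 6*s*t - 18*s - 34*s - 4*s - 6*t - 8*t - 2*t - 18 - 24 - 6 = 16*s^3 + s^2*(8*t + 8) + s*(-8*t - 56) - 16*t - 48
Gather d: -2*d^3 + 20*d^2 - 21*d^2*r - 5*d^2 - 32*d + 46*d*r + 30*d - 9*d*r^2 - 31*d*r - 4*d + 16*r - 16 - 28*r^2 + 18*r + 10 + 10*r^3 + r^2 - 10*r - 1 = -2*d^3 + d^2*(15 - 21*r) + d*(-9*r^2 + 15*r - 6) + 10*r^3 - 27*r^2 + 24*r - 7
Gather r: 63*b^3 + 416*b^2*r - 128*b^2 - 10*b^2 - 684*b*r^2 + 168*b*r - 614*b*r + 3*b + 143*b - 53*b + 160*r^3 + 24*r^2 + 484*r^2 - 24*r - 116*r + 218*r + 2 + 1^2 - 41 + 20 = 63*b^3 - 138*b^2 + 93*b + 160*r^3 + r^2*(508 - 684*b) + r*(416*b^2 - 446*b + 78) - 18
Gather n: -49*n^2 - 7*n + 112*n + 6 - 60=-49*n^2 + 105*n - 54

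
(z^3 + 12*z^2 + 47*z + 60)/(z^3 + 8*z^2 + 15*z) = (z + 4)/z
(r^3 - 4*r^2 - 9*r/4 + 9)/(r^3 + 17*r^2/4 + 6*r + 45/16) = 4*(2*r^2 - 11*r + 12)/(8*r^2 + 22*r + 15)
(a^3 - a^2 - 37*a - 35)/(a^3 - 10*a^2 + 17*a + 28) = (a + 5)/(a - 4)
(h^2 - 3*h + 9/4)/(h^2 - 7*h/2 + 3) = (h - 3/2)/(h - 2)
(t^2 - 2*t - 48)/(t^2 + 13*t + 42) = (t - 8)/(t + 7)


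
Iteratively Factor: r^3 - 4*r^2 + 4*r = (r - 2)*(r^2 - 2*r) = r*(r - 2)*(r - 2)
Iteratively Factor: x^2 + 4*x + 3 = (x + 1)*(x + 3)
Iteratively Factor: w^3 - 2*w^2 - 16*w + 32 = (w + 4)*(w^2 - 6*w + 8) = (w - 4)*(w + 4)*(w - 2)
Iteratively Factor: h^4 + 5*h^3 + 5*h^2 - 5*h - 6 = (h + 2)*(h^3 + 3*h^2 - h - 3) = (h + 1)*(h + 2)*(h^2 + 2*h - 3) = (h - 1)*(h + 1)*(h + 2)*(h + 3)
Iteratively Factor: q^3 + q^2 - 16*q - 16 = (q + 4)*(q^2 - 3*q - 4) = (q - 4)*(q + 4)*(q + 1)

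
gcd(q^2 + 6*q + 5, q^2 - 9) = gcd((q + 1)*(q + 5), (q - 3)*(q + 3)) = 1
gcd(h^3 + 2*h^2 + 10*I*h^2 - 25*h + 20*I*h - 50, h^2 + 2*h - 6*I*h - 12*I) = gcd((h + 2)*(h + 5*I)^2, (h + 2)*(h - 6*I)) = h + 2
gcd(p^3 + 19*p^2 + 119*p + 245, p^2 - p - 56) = p + 7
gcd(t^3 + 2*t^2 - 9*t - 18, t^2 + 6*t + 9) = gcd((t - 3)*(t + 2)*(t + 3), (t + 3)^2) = t + 3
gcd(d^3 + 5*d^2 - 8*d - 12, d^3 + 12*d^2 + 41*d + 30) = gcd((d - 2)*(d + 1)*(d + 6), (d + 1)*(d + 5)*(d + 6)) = d^2 + 7*d + 6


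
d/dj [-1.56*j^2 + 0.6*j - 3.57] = 0.6 - 3.12*j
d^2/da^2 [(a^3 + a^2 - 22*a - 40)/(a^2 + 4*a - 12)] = 4*(a^3 - 114*a^2 - 420*a - 1016)/(a^6 + 12*a^5 + 12*a^4 - 224*a^3 - 144*a^2 + 1728*a - 1728)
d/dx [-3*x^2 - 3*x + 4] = -6*x - 3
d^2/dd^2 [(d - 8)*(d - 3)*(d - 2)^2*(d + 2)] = 20*d^3 - 156*d^2 + 252*d + 8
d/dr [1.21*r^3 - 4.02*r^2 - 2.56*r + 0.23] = 3.63*r^2 - 8.04*r - 2.56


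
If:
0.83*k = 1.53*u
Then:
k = 1.8433734939759*u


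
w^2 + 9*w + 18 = (w + 3)*(w + 6)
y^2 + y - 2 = (y - 1)*(y + 2)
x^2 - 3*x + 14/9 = (x - 7/3)*(x - 2/3)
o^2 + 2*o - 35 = (o - 5)*(o + 7)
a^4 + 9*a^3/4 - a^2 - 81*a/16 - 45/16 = (a - 3/2)*(a + 1)*(a + 5/4)*(a + 3/2)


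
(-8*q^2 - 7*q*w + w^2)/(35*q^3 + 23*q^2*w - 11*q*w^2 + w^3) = (-8*q + w)/(35*q^2 - 12*q*w + w^2)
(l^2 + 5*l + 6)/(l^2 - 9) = (l + 2)/(l - 3)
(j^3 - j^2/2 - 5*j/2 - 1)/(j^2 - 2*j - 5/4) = 2*(j^2 - j - 2)/(2*j - 5)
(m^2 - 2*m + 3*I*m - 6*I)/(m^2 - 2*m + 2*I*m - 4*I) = (m + 3*I)/(m + 2*I)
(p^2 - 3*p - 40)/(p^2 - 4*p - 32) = (p + 5)/(p + 4)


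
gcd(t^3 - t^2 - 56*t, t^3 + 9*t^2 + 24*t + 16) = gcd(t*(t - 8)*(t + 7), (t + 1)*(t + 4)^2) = 1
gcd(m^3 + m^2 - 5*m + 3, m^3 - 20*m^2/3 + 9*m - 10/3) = m - 1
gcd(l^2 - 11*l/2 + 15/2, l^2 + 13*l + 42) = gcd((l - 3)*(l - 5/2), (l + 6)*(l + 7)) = 1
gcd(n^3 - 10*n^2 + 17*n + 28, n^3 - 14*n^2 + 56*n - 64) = n - 4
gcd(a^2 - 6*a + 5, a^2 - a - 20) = a - 5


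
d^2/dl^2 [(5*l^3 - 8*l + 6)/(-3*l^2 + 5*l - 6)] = 2*(37*l^3 + 288*l^2 - 702*l + 198)/(27*l^6 - 135*l^5 + 387*l^4 - 665*l^3 + 774*l^2 - 540*l + 216)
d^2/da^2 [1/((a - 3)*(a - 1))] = 2*((a - 3)^2 + (a - 3)*(a - 1) + (a - 1)^2)/((a - 3)^3*(a - 1)^3)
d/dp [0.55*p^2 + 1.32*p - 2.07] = 1.1*p + 1.32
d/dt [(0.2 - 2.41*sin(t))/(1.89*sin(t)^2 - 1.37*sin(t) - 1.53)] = (4.5549*sin(t)^2 - 0.756*sin(t) + 3.9613)*cos(t)/(3.5721*sin(t)^4 - 5.1786*sin(t)^3 - 3.9065*sin(t)^2 + 4.1922*sin(t) + 2.3409)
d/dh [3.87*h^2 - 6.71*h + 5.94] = 7.74*h - 6.71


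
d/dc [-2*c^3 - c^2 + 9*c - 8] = -6*c^2 - 2*c + 9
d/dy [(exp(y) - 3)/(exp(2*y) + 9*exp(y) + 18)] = (-(exp(y) - 3)*(2*exp(y) + 9) + exp(2*y) + 9*exp(y) + 18)*exp(y)/(exp(2*y) + 9*exp(y) + 18)^2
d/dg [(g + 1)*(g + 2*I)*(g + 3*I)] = 3*g^2 + g*(2 + 10*I) - 6 + 5*I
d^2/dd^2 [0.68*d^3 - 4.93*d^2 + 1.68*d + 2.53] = 4.08*d - 9.86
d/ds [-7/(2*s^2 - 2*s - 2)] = 7*(2*s - 1)/(2*(-s^2 + s + 1)^2)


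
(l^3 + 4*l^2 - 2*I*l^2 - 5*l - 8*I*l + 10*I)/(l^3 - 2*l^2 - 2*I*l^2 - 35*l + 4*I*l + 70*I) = (l - 1)/(l - 7)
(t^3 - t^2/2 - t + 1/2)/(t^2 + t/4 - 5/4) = 2*(2*t^2 + t - 1)/(4*t + 5)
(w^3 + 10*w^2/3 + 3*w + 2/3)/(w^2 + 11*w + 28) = (3*w^3 + 10*w^2 + 9*w + 2)/(3*(w^2 + 11*w + 28))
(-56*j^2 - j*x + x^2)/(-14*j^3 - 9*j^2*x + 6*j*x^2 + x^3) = (-8*j + x)/(-2*j^2 - j*x + x^2)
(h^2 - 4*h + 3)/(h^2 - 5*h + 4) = (h - 3)/(h - 4)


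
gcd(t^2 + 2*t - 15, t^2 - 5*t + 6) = t - 3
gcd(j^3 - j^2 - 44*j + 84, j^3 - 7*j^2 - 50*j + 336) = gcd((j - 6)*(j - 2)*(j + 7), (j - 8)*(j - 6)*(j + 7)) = j^2 + j - 42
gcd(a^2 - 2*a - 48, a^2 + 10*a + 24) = a + 6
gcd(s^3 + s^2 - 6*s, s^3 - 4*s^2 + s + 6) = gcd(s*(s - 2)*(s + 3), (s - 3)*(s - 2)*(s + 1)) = s - 2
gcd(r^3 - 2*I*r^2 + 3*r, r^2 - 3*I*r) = r^2 - 3*I*r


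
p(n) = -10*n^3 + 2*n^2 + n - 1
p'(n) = -30*n^2 + 4*n + 1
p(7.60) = -4267.64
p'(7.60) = -1701.40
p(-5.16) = 1420.97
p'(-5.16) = -818.41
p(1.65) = -38.83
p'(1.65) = -74.08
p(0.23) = -0.79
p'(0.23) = 0.33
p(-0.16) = -1.07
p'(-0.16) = -0.41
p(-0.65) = 1.94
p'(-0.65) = -14.28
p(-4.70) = 1076.71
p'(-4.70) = -680.50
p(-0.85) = 5.74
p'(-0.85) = -24.08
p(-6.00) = 2225.00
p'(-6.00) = -1103.00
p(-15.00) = 34184.00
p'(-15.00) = -6809.00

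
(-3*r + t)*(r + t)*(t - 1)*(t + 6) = -3*r^2*t^2 - 15*r^2*t + 18*r^2 - 2*r*t^3 - 10*r*t^2 + 12*r*t + t^4 + 5*t^3 - 6*t^2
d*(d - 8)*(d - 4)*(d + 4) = d^4 - 8*d^3 - 16*d^2 + 128*d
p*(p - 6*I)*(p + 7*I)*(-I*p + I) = -I*p^4 + p^3 + I*p^3 - p^2 - 42*I*p^2 + 42*I*p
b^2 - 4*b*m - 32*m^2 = (b - 8*m)*(b + 4*m)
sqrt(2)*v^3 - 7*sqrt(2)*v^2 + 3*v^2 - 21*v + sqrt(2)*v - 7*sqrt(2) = (v - 7)*(v + sqrt(2))*(sqrt(2)*v + 1)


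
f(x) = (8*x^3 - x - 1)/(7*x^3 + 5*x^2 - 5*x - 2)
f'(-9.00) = 0.01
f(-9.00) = 1.25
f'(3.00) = 0.03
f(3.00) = 0.98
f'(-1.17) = 508.65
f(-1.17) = 24.46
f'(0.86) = -8.99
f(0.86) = 1.74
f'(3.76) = 0.02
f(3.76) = 1.00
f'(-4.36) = 0.09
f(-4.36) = 1.42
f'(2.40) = 0.02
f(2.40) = 0.96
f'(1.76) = -0.02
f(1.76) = 0.95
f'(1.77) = -0.01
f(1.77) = 0.95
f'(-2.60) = 0.46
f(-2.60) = 1.78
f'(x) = (24*x^2 - 1)/(7*x^3 + 5*x^2 - 5*x - 2) + (-21*x^2 - 10*x + 5)*(8*x^3 - x - 1)/(7*x^3 + 5*x^2 - 5*x - 2)^2 = (40*x^4 - 66*x^3 - 22*x^2 + 10*x - 3)/(49*x^6 + 70*x^5 - 45*x^4 - 78*x^3 + 5*x^2 + 20*x + 4)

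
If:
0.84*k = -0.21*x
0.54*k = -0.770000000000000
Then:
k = -1.43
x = 5.70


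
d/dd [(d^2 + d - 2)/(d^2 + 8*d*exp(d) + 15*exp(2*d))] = ((2*d + 1)*(d^2 + 8*d*exp(d) + 15*exp(2*d)) - 2*(d^2 + d - 2)*(4*d*exp(d) + d + 15*exp(2*d) + 4*exp(d)))/(d^2 + 8*d*exp(d) + 15*exp(2*d))^2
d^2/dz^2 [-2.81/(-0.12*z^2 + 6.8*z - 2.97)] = (-0.080928*z^2 + 4.58592*z + 2.81*(0.24*z - 6.8)*(0.48*z - 13.6) - 2.002968)/(0.12*z^2 - 6.8*z + 2.97)^3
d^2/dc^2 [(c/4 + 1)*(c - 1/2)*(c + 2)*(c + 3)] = 3*c^2 + 51*c/4 + 43/4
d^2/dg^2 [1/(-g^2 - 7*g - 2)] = 2*(g^2 + 7*g - (2*g + 7)^2 + 2)/(g^2 + 7*g + 2)^3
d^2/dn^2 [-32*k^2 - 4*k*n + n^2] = 2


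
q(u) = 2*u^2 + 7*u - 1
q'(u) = 4*u + 7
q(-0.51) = -4.05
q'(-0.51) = 4.96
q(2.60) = 30.72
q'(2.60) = 17.40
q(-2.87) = -4.62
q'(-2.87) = -4.48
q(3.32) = 44.28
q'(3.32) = 20.28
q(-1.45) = -6.94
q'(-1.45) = 1.20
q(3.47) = 47.37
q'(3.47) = 20.88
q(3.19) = 41.68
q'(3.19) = 19.76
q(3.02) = 38.38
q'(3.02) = 19.08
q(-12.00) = 203.00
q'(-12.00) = -41.00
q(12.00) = 371.00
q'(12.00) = 55.00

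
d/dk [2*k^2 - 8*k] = 4*k - 8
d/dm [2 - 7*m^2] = -14*m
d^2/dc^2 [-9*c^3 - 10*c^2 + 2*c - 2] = -54*c - 20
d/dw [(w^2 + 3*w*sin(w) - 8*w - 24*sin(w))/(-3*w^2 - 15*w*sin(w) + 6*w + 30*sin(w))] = 2*(w^3*cos(w) - w^2*sin(w) - 10*w^2*cos(w) - 3*w^2 - 14*w*sin(w) + 16*w*cos(w) - 45*sin(w)^2 - 16*sin(w))/(3*(w - 2)^2*(w + 5*sin(w))^2)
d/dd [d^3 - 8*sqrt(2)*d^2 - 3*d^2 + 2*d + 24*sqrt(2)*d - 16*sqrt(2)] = 3*d^2 - 16*sqrt(2)*d - 6*d + 2 + 24*sqrt(2)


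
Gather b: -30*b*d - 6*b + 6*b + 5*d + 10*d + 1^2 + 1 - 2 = -30*b*d + 15*d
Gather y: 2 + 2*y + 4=2*y + 6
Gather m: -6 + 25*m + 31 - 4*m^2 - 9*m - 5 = -4*m^2 + 16*m + 20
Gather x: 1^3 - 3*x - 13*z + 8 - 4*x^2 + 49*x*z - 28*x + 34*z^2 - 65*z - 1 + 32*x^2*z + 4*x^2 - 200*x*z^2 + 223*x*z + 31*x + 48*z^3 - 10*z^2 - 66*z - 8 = 32*x^2*z + x*(-200*z^2 + 272*z) + 48*z^3 + 24*z^2 - 144*z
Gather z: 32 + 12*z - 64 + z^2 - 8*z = z^2 + 4*z - 32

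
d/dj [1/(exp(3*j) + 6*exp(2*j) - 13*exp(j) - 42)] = (-3*exp(2*j) - 12*exp(j) + 13)*exp(j)/(exp(3*j) + 6*exp(2*j) - 13*exp(j) - 42)^2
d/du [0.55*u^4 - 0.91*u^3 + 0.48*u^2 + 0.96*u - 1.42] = 2.2*u^3 - 2.73*u^2 + 0.96*u + 0.96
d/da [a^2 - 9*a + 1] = 2*a - 9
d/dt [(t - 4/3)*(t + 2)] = 2*t + 2/3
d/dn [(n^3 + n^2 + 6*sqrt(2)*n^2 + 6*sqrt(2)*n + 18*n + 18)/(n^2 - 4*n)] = (n^4 - 8*n^3 - 30*sqrt(2)*n^2 - 22*n^2 - 36*n + 72)/(n^2*(n^2 - 8*n + 16))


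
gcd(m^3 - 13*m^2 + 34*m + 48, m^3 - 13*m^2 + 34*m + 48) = m^3 - 13*m^2 + 34*m + 48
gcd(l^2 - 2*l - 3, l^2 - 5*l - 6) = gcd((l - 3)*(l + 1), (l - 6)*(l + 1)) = l + 1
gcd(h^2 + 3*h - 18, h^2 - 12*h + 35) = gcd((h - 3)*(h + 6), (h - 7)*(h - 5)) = 1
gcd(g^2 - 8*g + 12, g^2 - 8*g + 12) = g^2 - 8*g + 12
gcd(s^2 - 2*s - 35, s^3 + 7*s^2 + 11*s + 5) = s + 5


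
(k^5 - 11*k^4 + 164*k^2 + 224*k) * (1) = k^5 - 11*k^4 + 164*k^2 + 224*k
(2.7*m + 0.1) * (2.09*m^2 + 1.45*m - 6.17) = 5.643*m^3 + 4.124*m^2 - 16.514*m - 0.617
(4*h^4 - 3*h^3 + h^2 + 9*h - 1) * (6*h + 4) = 24*h^5 - 2*h^4 - 6*h^3 + 58*h^2 + 30*h - 4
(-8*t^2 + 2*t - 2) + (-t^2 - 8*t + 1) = -9*t^2 - 6*t - 1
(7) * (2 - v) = 14 - 7*v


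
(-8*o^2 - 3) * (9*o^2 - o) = -72*o^4 + 8*o^3 - 27*o^2 + 3*o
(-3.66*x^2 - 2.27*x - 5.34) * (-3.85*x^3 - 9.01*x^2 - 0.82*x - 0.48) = 14.091*x^5 + 41.7161*x^4 + 44.0129*x^3 + 51.7316*x^2 + 5.4684*x + 2.5632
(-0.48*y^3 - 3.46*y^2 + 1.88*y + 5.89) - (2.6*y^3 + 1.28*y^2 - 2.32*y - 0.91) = -3.08*y^3 - 4.74*y^2 + 4.2*y + 6.8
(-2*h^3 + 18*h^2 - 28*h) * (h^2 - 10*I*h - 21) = -2*h^5 + 18*h^4 + 20*I*h^4 + 14*h^3 - 180*I*h^3 - 378*h^2 + 280*I*h^2 + 588*h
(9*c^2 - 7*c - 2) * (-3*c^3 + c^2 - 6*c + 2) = -27*c^5 + 30*c^4 - 55*c^3 + 58*c^2 - 2*c - 4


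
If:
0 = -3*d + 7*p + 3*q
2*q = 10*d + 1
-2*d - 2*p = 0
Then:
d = -3/10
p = 3/10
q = -1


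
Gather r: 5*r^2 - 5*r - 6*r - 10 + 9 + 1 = 5*r^2 - 11*r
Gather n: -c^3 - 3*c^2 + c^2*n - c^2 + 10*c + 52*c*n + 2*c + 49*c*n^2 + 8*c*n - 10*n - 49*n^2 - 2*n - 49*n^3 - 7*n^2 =-c^3 - 4*c^2 + 12*c - 49*n^3 + n^2*(49*c - 56) + n*(c^2 + 60*c - 12)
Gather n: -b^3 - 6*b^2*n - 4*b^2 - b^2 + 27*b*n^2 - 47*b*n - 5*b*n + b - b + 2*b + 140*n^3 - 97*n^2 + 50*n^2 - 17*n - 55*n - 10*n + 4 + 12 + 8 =-b^3 - 5*b^2 + 2*b + 140*n^3 + n^2*(27*b - 47) + n*(-6*b^2 - 52*b - 82) + 24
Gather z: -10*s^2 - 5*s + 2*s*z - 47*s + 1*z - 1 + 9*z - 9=-10*s^2 - 52*s + z*(2*s + 10) - 10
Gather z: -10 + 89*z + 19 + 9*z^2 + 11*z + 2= 9*z^2 + 100*z + 11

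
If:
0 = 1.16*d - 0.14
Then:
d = 0.12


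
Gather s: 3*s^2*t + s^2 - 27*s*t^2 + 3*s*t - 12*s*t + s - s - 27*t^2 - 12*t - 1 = s^2*(3*t + 1) + s*(-27*t^2 - 9*t) - 27*t^2 - 12*t - 1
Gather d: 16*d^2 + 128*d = 16*d^2 + 128*d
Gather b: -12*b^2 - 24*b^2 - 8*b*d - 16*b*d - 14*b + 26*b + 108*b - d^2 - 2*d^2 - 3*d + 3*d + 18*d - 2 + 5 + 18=-36*b^2 + b*(120 - 24*d) - 3*d^2 + 18*d + 21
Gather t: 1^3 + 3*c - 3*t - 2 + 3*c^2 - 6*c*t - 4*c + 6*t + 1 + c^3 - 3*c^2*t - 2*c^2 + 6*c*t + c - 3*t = c^3 - 3*c^2*t + c^2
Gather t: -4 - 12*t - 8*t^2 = -8*t^2 - 12*t - 4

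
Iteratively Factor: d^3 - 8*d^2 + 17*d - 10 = (d - 2)*(d^2 - 6*d + 5) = (d - 2)*(d - 1)*(d - 5)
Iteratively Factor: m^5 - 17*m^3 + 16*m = (m - 4)*(m^4 + 4*m^3 - m^2 - 4*m) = m*(m - 4)*(m^3 + 4*m^2 - m - 4) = m*(m - 4)*(m - 1)*(m^2 + 5*m + 4) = m*(m - 4)*(m - 1)*(m + 1)*(m + 4)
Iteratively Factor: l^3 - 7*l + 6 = (l - 2)*(l^2 + 2*l - 3) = (l - 2)*(l - 1)*(l + 3)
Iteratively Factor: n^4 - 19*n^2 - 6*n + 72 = (n + 3)*(n^3 - 3*n^2 - 10*n + 24) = (n + 3)^2*(n^2 - 6*n + 8) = (n - 2)*(n + 3)^2*(n - 4)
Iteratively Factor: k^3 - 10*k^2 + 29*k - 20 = (k - 1)*(k^2 - 9*k + 20) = (k - 5)*(k - 1)*(k - 4)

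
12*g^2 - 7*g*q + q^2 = (-4*g + q)*(-3*g + q)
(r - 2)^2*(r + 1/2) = r^3 - 7*r^2/2 + 2*r + 2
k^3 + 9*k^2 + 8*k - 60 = (k - 2)*(k + 5)*(k + 6)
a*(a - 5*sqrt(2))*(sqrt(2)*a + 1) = sqrt(2)*a^3 - 9*a^2 - 5*sqrt(2)*a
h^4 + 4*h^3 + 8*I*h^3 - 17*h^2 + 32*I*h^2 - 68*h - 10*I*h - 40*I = (h + 4)*(h + I)*(h + 2*I)*(h + 5*I)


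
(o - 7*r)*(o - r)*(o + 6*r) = o^3 - 2*o^2*r - 41*o*r^2 + 42*r^3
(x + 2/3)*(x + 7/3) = x^2 + 3*x + 14/9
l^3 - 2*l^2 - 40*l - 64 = (l - 8)*(l + 2)*(l + 4)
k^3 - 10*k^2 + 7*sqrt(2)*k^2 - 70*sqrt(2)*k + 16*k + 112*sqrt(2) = (k - 8)*(k - 2)*(k + 7*sqrt(2))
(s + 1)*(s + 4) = s^2 + 5*s + 4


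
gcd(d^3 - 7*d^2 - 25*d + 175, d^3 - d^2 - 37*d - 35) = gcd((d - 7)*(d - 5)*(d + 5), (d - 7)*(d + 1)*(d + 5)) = d^2 - 2*d - 35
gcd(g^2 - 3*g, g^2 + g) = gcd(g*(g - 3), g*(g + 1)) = g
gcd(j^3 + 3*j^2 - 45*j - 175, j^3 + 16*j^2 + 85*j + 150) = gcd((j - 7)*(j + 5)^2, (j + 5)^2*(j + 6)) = j^2 + 10*j + 25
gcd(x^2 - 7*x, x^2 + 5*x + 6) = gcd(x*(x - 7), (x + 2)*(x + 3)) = 1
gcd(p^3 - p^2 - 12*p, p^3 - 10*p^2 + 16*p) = p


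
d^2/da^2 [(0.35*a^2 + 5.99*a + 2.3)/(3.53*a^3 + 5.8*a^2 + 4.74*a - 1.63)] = (8.72263000000001*a^6 + 447.844746*a^5 + 1044.61878*a^4 + 964.948354*a^3 + 1128.580092*a^2 + 798.57018*a + 241.259066)/(43.986977*a^9 + 216.81966*a^8 + 533.441598*a^7 + 716.458759*a^6 + 516.056964*a^5 + 62.795724*a^4 - 134.238765*a^3 - 63.636504*a^2 + 37.781118*a - 4.330747)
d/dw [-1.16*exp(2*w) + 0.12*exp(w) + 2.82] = (0.12 - 2.32*exp(w))*exp(w)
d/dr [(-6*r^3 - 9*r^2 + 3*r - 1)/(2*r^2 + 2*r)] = (-3*r^4 - 6*r^3 - 6*r^2 + r + 1/2)/(r^2*(r^2 + 2*r + 1))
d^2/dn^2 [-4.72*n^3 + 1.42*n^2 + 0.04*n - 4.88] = 2.84 - 28.32*n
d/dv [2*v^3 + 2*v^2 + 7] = 2*v*(3*v + 2)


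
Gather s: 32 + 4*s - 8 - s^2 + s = -s^2 + 5*s + 24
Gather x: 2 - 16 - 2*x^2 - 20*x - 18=-2*x^2 - 20*x - 32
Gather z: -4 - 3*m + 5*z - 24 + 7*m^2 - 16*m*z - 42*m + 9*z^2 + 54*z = 7*m^2 - 45*m + 9*z^2 + z*(59 - 16*m) - 28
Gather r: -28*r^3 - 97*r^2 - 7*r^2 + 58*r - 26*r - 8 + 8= -28*r^3 - 104*r^2 + 32*r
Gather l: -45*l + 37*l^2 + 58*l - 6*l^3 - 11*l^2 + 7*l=-6*l^3 + 26*l^2 + 20*l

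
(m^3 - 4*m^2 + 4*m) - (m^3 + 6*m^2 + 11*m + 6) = -10*m^2 - 7*m - 6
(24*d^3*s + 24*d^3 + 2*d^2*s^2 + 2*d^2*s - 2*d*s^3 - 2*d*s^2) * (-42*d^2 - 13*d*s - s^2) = -1008*d^5*s - 1008*d^5 - 396*d^4*s^2 - 396*d^4*s + 34*d^3*s^3 + 34*d^3*s^2 + 24*d^2*s^4 + 24*d^2*s^3 + 2*d*s^5 + 2*d*s^4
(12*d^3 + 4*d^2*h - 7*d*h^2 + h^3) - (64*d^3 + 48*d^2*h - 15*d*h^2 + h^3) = -52*d^3 - 44*d^2*h + 8*d*h^2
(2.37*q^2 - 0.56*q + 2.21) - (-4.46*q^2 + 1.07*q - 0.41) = 6.83*q^2 - 1.63*q + 2.62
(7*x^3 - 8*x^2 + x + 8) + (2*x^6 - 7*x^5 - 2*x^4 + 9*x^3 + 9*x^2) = 2*x^6 - 7*x^5 - 2*x^4 + 16*x^3 + x^2 + x + 8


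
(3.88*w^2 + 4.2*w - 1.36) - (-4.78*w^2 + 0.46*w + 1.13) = 8.66*w^2 + 3.74*w - 2.49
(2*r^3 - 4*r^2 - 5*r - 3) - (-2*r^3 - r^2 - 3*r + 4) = 4*r^3 - 3*r^2 - 2*r - 7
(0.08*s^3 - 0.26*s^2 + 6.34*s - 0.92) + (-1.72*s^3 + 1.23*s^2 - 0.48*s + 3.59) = -1.64*s^3 + 0.97*s^2 + 5.86*s + 2.67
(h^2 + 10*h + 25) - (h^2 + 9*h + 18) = h + 7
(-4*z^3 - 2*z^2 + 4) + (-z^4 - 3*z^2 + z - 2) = -z^4 - 4*z^3 - 5*z^2 + z + 2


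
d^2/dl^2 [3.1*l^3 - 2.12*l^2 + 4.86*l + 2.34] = 18.6*l - 4.24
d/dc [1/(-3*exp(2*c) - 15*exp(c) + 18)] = (2*exp(c) + 5)*exp(c)/(3*(exp(2*c) + 5*exp(c) - 6)^2)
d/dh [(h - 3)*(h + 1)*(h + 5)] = 3*h^2 + 6*h - 13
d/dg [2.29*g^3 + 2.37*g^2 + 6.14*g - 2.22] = 6.87*g^2 + 4.74*g + 6.14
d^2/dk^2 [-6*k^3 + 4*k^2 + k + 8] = 8 - 36*k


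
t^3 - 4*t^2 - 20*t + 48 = (t - 6)*(t - 2)*(t + 4)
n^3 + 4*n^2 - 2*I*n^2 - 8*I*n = n*(n + 4)*(n - 2*I)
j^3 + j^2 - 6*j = j*(j - 2)*(j + 3)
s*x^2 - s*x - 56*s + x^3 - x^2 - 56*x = (s + x)*(x - 8)*(x + 7)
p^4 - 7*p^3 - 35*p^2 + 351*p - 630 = (p - 6)*(p - 5)*(p - 3)*(p + 7)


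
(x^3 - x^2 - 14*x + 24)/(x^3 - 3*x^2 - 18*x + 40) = (x - 3)/(x - 5)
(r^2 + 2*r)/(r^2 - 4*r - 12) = r/(r - 6)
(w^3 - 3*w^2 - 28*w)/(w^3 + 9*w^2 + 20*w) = (w - 7)/(w + 5)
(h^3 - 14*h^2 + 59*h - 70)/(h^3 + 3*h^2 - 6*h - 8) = (h^2 - 12*h + 35)/(h^2 + 5*h + 4)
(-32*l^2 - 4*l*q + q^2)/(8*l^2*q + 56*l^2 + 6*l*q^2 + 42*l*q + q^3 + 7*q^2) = (-8*l + q)/(2*l*q + 14*l + q^2 + 7*q)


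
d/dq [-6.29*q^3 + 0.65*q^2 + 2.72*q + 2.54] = -18.87*q^2 + 1.3*q + 2.72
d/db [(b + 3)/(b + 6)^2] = -b/(b + 6)^3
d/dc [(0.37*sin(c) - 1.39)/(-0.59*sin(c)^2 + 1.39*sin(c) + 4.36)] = (0.2183*sin(c)^2 - 1.6402*sin(c) + 3.5453)*cos(c)/(0.3481*sin(c)^4 - 1.6402*sin(c)^3 - 3.2127*sin(c)^2 + 12.1208*sin(c) + 19.0096)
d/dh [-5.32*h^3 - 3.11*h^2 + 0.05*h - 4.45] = -15.96*h^2 - 6.22*h + 0.05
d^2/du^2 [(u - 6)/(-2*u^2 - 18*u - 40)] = (-(u - 6)*(2*u + 9)^2 + 3*(u + 1)*(u^2 + 9*u + 20))/(u^2 + 9*u + 20)^3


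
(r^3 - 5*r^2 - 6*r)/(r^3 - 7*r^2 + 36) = r*(r + 1)/(r^2 - r - 6)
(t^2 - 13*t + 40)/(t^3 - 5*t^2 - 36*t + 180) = (t - 8)/(t^2 - 36)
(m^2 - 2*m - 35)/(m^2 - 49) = (m + 5)/(m + 7)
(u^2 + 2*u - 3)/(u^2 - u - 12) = (u - 1)/(u - 4)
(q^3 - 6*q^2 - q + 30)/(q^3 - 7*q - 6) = (q - 5)/(q + 1)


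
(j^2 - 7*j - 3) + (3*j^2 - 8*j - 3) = 4*j^2 - 15*j - 6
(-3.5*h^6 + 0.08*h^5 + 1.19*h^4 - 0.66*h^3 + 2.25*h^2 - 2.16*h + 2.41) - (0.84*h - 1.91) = -3.5*h^6 + 0.08*h^5 + 1.19*h^4 - 0.66*h^3 + 2.25*h^2 - 3.0*h + 4.32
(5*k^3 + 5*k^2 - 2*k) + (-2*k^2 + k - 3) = 5*k^3 + 3*k^2 - k - 3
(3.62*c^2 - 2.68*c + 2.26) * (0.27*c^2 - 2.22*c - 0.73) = 0.9774*c^4 - 8.76*c^3 + 3.9172*c^2 - 3.0608*c - 1.6498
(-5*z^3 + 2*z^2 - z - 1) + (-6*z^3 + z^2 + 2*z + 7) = -11*z^3 + 3*z^2 + z + 6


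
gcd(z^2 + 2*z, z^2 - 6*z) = z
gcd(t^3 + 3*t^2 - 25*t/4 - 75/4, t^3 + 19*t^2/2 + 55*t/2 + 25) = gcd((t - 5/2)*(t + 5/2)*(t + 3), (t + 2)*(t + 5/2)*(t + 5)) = t + 5/2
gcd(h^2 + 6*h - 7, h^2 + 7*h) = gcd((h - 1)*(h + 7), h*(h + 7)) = h + 7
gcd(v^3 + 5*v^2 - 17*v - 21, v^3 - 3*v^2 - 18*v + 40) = 1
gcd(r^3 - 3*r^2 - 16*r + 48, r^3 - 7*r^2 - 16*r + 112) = r^2 - 16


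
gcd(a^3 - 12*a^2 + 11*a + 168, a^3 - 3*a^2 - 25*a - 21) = a^2 - 4*a - 21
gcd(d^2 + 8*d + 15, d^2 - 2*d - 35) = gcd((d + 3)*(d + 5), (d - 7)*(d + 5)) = d + 5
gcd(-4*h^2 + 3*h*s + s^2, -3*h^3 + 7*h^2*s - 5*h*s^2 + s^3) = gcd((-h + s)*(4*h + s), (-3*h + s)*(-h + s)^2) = -h + s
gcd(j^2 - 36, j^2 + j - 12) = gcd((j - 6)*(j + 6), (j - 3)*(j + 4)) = 1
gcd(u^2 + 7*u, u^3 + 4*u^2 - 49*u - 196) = u + 7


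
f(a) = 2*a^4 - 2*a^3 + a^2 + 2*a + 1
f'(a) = 8*a^3 - 6*a^2 + 2*a + 2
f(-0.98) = 3.73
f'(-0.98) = -13.25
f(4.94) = 985.25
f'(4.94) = 829.89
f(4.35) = 580.12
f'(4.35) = 555.67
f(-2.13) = 61.77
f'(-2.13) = -106.79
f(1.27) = 6.26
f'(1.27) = 11.25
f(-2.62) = 132.83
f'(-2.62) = -188.30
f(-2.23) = 73.15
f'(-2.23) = -121.01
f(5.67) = 1747.02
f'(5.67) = 1278.72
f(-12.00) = 45049.00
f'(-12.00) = -14710.00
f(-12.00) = 45049.00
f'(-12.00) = -14710.00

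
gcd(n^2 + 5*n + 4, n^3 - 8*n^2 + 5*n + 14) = n + 1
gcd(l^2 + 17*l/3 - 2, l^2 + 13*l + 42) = l + 6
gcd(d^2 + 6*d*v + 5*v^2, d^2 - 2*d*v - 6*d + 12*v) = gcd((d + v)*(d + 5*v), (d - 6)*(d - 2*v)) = 1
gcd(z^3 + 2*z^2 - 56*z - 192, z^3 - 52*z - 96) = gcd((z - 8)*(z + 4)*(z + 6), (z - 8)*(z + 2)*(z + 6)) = z^2 - 2*z - 48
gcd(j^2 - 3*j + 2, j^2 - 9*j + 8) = j - 1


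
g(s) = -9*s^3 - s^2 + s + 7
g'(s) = -27*s^2 - 2*s + 1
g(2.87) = -211.13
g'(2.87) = -227.14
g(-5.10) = 1169.75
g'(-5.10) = -691.07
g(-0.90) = 11.85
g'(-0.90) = -19.07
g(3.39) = -351.73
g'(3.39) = -316.07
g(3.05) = -254.61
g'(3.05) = -256.27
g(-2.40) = 123.26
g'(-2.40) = -149.72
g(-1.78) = 52.81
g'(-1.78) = -80.99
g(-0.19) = 6.84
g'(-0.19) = 0.41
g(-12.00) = 15403.00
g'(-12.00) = -3863.00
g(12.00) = -15677.00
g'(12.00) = -3911.00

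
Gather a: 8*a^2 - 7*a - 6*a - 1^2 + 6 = 8*a^2 - 13*a + 5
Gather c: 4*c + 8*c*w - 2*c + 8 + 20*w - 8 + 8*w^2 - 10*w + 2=c*(8*w + 2) + 8*w^2 + 10*w + 2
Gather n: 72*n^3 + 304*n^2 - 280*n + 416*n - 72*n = 72*n^3 + 304*n^2 + 64*n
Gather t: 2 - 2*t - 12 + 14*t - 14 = 12*t - 24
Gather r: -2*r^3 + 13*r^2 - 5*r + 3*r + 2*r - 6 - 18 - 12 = -2*r^3 + 13*r^2 - 36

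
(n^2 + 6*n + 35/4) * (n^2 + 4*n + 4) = n^4 + 10*n^3 + 147*n^2/4 + 59*n + 35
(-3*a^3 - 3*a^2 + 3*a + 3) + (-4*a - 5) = -3*a^3 - 3*a^2 - a - 2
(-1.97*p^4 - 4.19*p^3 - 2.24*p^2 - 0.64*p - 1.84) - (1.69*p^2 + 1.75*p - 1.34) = -1.97*p^4 - 4.19*p^3 - 3.93*p^2 - 2.39*p - 0.5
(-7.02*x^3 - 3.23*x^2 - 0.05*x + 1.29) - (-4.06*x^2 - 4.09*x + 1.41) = -7.02*x^3 + 0.83*x^2 + 4.04*x - 0.12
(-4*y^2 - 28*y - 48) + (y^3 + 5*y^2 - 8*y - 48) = y^3 + y^2 - 36*y - 96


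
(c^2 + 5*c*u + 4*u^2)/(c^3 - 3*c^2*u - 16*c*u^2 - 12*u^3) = (-c - 4*u)/(-c^2 + 4*c*u + 12*u^2)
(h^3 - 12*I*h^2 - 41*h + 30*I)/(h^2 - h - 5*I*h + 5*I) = (h^2 - 7*I*h - 6)/(h - 1)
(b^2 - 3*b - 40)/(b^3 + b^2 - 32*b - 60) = (b - 8)/(b^2 - 4*b - 12)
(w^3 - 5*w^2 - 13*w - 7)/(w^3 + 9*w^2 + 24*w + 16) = (w^2 - 6*w - 7)/(w^2 + 8*w + 16)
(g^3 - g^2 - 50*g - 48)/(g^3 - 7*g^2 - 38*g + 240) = (g + 1)/(g - 5)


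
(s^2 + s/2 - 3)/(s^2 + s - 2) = (s - 3/2)/(s - 1)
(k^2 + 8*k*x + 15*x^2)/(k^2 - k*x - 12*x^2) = (-k - 5*x)/(-k + 4*x)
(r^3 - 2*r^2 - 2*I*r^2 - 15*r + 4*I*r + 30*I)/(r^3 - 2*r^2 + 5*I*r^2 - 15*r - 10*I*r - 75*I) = (r - 2*I)/(r + 5*I)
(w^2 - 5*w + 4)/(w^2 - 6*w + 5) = (w - 4)/(w - 5)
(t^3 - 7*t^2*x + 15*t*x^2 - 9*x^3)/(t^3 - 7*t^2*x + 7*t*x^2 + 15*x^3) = (-t^2 + 4*t*x - 3*x^2)/(-t^2 + 4*t*x + 5*x^2)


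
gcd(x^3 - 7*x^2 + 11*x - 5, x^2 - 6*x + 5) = x^2 - 6*x + 5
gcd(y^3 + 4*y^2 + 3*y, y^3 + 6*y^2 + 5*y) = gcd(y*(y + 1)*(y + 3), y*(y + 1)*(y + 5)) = y^2 + y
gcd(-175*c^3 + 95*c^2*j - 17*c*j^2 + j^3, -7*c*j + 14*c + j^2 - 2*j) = 7*c - j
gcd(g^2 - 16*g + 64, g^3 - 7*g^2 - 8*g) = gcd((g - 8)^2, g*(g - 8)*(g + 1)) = g - 8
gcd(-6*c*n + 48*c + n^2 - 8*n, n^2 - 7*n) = 1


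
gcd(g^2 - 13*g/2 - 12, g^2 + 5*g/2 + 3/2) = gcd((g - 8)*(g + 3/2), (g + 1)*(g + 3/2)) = g + 3/2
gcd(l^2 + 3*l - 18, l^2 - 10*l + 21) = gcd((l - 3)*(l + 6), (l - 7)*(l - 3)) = l - 3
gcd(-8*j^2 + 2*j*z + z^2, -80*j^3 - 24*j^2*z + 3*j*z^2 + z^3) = 4*j + z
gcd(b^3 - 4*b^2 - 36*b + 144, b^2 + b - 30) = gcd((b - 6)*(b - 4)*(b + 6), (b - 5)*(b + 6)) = b + 6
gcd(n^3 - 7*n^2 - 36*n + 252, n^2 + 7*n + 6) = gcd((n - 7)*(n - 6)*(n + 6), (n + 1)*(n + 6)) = n + 6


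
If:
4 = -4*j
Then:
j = -1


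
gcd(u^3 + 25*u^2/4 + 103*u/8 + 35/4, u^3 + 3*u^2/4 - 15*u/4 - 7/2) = u + 7/4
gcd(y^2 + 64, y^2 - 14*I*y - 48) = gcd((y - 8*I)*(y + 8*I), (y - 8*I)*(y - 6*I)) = y - 8*I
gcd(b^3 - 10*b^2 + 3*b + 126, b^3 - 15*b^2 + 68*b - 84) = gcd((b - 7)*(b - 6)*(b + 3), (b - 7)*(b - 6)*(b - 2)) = b^2 - 13*b + 42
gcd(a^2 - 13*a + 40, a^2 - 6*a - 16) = a - 8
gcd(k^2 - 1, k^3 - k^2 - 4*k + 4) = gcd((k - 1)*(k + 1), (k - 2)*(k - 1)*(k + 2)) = k - 1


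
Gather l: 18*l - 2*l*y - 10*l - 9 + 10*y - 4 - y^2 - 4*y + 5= l*(8 - 2*y) - y^2 + 6*y - 8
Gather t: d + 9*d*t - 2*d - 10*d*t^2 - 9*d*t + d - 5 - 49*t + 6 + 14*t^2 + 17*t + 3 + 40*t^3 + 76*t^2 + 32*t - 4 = 40*t^3 + t^2*(90 - 10*d)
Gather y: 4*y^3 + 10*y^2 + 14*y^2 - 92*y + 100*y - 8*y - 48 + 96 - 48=4*y^3 + 24*y^2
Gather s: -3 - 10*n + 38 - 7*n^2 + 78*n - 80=-7*n^2 + 68*n - 45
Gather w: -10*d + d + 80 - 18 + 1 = 63 - 9*d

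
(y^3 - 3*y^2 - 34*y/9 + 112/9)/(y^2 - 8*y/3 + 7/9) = (3*y^2 - 2*y - 16)/(3*y - 1)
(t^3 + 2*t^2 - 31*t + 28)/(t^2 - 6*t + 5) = (t^2 + 3*t - 28)/(t - 5)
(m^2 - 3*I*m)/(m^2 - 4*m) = (m - 3*I)/(m - 4)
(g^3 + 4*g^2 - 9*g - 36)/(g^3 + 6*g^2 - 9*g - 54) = (g + 4)/(g + 6)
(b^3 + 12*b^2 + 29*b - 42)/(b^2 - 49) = (b^2 + 5*b - 6)/(b - 7)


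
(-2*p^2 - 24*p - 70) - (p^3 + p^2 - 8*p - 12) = -p^3 - 3*p^2 - 16*p - 58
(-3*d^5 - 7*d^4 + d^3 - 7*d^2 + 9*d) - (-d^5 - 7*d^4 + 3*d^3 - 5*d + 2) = -2*d^5 - 2*d^3 - 7*d^2 + 14*d - 2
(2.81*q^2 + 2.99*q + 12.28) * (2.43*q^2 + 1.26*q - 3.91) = 6.8283*q^4 + 10.8063*q^3 + 22.6207*q^2 + 3.7819*q - 48.0148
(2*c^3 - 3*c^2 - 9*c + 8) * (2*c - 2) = 4*c^4 - 10*c^3 - 12*c^2 + 34*c - 16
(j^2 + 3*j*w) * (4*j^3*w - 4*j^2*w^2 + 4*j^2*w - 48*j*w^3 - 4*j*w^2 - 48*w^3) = 4*j^5*w + 8*j^4*w^2 + 4*j^4*w - 60*j^3*w^3 + 8*j^3*w^2 - 144*j^2*w^4 - 60*j^2*w^3 - 144*j*w^4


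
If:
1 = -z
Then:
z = -1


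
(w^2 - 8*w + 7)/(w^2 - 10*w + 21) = (w - 1)/(w - 3)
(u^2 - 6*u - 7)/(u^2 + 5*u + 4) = (u - 7)/(u + 4)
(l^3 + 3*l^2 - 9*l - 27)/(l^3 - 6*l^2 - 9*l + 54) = (l + 3)/(l - 6)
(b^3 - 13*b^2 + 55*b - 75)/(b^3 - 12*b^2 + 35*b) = (b^2 - 8*b + 15)/(b*(b - 7))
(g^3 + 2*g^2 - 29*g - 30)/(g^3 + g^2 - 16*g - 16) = (g^2 + g - 30)/(g^2 - 16)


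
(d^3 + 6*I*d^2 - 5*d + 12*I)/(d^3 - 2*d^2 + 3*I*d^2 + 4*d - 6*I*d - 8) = (d + 3*I)/(d - 2)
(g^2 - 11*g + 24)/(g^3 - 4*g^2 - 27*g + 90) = (g - 8)/(g^2 - g - 30)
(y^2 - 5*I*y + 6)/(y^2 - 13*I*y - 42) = (y + I)/(y - 7*I)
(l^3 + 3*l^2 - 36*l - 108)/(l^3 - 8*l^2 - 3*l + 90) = (l + 6)/(l - 5)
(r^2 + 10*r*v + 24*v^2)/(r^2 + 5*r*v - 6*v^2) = (r + 4*v)/(r - v)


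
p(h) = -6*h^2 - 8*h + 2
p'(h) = -12*h - 8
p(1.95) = -36.42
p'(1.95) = -31.40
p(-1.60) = -0.56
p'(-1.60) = 11.20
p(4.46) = -153.03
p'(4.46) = -61.52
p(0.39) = -2.03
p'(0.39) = -12.68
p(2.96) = -74.25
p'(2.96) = -43.52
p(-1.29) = 2.34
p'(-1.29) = 7.48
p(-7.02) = -237.52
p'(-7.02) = 76.24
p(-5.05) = -110.62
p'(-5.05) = 52.60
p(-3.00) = -28.00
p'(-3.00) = 28.00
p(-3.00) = -28.00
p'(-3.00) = 28.00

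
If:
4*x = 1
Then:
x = 1/4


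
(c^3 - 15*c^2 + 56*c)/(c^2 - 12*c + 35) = c*(c - 8)/(c - 5)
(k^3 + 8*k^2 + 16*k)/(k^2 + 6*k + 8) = k*(k + 4)/(k + 2)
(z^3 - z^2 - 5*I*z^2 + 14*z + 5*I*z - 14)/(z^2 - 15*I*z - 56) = (z^2 + z*(-1 + 2*I) - 2*I)/(z - 8*I)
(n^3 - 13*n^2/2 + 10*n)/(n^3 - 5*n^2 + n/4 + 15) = 2*n/(2*n + 3)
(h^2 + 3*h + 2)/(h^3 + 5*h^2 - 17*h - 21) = (h + 2)/(h^2 + 4*h - 21)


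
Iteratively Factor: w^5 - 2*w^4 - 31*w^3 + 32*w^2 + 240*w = (w - 5)*(w^4 + 3*w^3 - 16*w^2 - 48*w) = w*(w - 5)*(w^3 + 3*w^2 - 16*w - 48) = w*(w - 5)*(w + 3)*(w^2 - 16) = w*(w - 5)*(w - 4)*(w + 3)*(w + 4)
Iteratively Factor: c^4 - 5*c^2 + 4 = (c + 1)*(c^3 - c^2 - 4*c + 4) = (c - 1)*(c + 1)*(c^2 - 4) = (c - 2)*(c - 1)*(c + 1)*(c + 2)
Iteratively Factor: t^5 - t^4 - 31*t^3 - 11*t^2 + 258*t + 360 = (t + 3)*(t^4 - 4*t^3 - 19*t^2 + 46*t + 120) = (t - 4)*(t + 3)*(t^3 - 19*t - 30) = (t - 5)*(t - 4)*(t + 3)*(t^2 + 5*t + 6) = (t - 5)*(t - 4)*(t + 3)^2*(t + 2)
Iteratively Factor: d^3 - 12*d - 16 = (d + 2)*(d^2 - 2*d - 8) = (d + 2)^2*(d - 4)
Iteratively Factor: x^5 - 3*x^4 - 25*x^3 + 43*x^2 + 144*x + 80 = (x - 5)*(x^4 + 2*x^3 - 15*x^2 - 32*x - 16) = (x - 5)*(x + 4)*(x^3 - 2*x^2 - 7*x - 4) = (x - 5)*(x - 4)*(x + 4)*(x^2 + 2*x + 1) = (x - 5)*(x - 4)*(x + 1)*(x + 4)*(x + 1)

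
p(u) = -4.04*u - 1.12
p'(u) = -4.04000000000000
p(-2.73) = 9.91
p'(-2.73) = -4.04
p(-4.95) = 18.88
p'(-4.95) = -4.04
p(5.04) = -21.48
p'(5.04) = -4.04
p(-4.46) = 16.90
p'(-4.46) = -4.04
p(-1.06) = 3.16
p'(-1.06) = -4.04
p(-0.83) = 2.23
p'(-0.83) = -4.04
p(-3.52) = 13.10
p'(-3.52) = -4.04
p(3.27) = -14.33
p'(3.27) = -4.04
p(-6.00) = 23.12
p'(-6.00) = -4.04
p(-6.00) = 23.12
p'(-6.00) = -4.04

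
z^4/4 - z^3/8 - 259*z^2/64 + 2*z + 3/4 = (z/4 + 1)*(z - 4)*(z - 3/4)*(z + 1/4)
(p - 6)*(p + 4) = p^2 - 2*p - 24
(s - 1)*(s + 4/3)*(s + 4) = s^3 + 13*s^2/3 - 16/3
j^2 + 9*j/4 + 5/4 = (j + 1)*(j + 5/4)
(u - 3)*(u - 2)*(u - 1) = u^3 - 6*u^2 + 11*u - 6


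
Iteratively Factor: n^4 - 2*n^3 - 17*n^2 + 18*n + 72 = (n - 3)*(n^3 + n^2 - 14*n - 24) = (n - 4)*(n - 3)*(n^2 + 5*n + 6) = (n - 4)*(n - 3)*(n + 2)*(n + 3)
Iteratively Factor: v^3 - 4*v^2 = (v - 4)*(v^2) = v*(v - 4)*(v)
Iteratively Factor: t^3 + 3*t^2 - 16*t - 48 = (t + 4)*(t^2 - t - 12) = (t - 4)*(t + 4)*(t + 3)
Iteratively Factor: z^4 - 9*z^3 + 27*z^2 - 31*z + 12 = (z - 4)*(z^3 - 5*z^2 + 7*z - 3) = (z - 4)*(z - 1)*(z^2 - 4*z + 3) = (z - 4)*(z - 3)*(z - 1)*(z - 1)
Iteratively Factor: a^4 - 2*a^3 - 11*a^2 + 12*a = (a - 1)*(a^3 - a^2 - 12*a) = (a - 1)*(a + 3)*(a^2 - 4*a) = a*(a - 1)*(a + 3)*(a - 4)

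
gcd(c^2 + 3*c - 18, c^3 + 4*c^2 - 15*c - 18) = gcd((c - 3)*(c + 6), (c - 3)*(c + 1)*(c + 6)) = c^2 + 3*c - 18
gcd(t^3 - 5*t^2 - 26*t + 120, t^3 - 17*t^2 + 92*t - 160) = t - 4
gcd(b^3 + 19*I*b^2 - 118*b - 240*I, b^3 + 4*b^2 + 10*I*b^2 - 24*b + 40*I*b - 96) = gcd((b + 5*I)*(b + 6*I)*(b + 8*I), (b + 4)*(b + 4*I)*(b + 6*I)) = b + 6*I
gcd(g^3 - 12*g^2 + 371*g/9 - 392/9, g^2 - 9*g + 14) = g - 7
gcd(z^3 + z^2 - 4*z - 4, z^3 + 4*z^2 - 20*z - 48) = z + 2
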